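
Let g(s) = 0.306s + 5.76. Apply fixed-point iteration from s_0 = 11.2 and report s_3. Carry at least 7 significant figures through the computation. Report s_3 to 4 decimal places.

s_1 = g(11.200000) = 9.187200
s_2 = g(9.187200) = 8.571283
s_3 = g(8.571283) = 8.382813

8.3828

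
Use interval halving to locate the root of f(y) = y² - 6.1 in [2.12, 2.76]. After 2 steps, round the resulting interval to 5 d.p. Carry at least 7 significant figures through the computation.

f(2.120000) = -1.605600, f(2.760000) = 1.517600 (opposite signs)
step 1: m = 2.440000, f(m) = -0.146400 < 0 → root in [2.440000, 2.760000]
step 2: m = 2.600000, f(m) = 0.660000 > 0 → root in [2.440000, 2.600000]

[2.44000, 2.60000]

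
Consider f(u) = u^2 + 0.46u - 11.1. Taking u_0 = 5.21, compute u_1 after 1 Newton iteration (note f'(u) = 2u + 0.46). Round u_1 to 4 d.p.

3.5151

u_0 = 5.210000: f = 18.440700, f' = 10.880000 → u_1 = 5.210000 - (18.440700)/(10.880000) = 3.515083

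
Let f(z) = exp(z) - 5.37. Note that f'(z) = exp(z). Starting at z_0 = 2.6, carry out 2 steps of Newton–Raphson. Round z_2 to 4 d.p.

Newton update: z ← z − f(z)/f'(z).
z_0 = 2.600000: f = 8.093738, f' = 13.463738 → z_1 = 2.600000 - (8.093738)/(13.463738) = 1.998849
z_1 = 1.998849: f = 2.010557, f' = 7.380557 → z_2 = 1.998849 - (2.010557)/(7.380557) = 1.726436

1.7264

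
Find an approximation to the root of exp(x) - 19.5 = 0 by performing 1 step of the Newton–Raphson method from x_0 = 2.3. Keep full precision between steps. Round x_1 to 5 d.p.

f'(x) = exp(x)
x_0 = 2.300000: f = -9.525818, f' = 9.974182 → x_1 = 2.300000 - (-9.525818)/(9.974182) = 3.255047

3.25505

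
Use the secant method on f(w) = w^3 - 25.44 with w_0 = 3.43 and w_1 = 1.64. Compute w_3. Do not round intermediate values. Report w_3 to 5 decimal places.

3.10869

f(w_0) = 14.913607, f(w_1) = -21.029056
w_2 = 1.640000 - (-21.029056)·(1.640000 - 3.430000)/(-21.029056 - (14.913607)) = 2.687279; f(w_2) = -6.033891
w_3 = 2.687279 - (-6.033891)·(2.687279 - 1.640000)/(-6.033891 - (-21.029056)) = 3.108693; f(w_3) = 4.602329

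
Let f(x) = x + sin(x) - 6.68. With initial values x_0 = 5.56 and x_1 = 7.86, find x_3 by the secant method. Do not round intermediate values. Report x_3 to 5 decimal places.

6.45190

Secant update: x_(k+1) = x_k − f(x_k)·(x_k − x_(k-1))/(f(x_k) − f(x_(k-1))).
f(x_0) = -1.781776, f(x_1) = 2.179982
x_2 = 7.860000 - (2.179982)·(7.860000 - 5.560000)/(2.179982 - (-1.781776)) = 6.594411; f(x_2) = 0.220636
x_3 = 6.594411 - (0.220636)·(6.594411 - 7.860000)/(0.220636 - (2.179982)) = 6.451896; f(x_3) = -0.060192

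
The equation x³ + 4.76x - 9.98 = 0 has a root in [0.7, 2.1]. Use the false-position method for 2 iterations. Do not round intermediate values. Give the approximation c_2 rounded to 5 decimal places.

1.40942

f(0.700000) = -6.305000, f(2.100000) = 9.277000
step 1: c = 1.266487, f(c) = -1.920091 < 0 → new bracket [1.266487, 2.100000]
step 2: c = 1.409419, f(c) = -0.471411 < 0 → new bracket [1.409419, 2.100000]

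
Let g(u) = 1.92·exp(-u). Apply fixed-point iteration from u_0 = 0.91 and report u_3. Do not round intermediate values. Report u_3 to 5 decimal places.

u_1 = g(0.910000) = 0.772847
u_2 = g(0.772847) = 0.886458
u_3 = g(0.886458) = 0.791257

0.79126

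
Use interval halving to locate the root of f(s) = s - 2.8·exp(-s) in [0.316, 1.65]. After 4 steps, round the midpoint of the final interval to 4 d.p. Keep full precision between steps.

f(0.316000) = -1.725366, f(1.650000) = 1.112260 (opposite signs)
step 1: m = 0.983000, f(m) = -0.064723 < 0 → root in [0.983000, 1.650000]
step 2: m = 1.316500, f(m) = 0.565899 > 0 → root in [0.983000, 1.316500]
step 3: m = 1.149750, f(m) = 0.262945 > 0 → root in [0.983000, 1.149750]
step 4: m = 1.066375, f(m) = 0.102463 > 0 → root in [0.983000, 1.066375]
Midpoint of [0.983000, 1.066375] = 1.024687

1.0247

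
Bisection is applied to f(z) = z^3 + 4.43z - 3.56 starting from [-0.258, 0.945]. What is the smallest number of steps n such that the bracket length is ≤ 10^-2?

Initial width b − a = 0.945 − -0.258 = 1.203000.
After n steps the width is (b−a)/2^n; need (b−a)/2^n ≤ 10^-2.
So n ≥ log₂(1.203000/10^-2) = log₂(120.3000) ≈ 6.9105.
Hence n = 7.

7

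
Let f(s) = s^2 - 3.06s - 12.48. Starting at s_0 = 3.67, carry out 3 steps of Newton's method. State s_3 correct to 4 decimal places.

5.3801

f'(s) = 2s - 3.06
s_0 = 3.670000: f = -10.241300, f' = 4.280000 → s_1 = 3.670000 - (-10.241300)/(4.280000) = 6.062827
s_1 = 6.062827: f = 5.725622, f' = 9.065654 → s_2 = 6.062827 - (5.725622)/(9.065654) = 5.431254
s_2 = 5.431254: f = 0.398884, f' = 7.802508 → s_3 = 5.431254 - (0.398884)/(7.802508) = 5.380132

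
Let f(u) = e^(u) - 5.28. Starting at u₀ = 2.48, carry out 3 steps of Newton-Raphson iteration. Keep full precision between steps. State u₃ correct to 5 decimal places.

1.66439

f'(u) = e^(u)
u_0 = 2.480000: f = 6.661264, f' = 11.941264 → u_1 = 2.480000 - (6.661264)/(11.941264) = 1.922164
u_1 = 1.922164: f = 1.555737, f' = 6.835737 → u_2 = 1.922164 - (1.555737)/(6.835737) = 1.694576
u_2 = 1.694576: f = 0.164334, f' = 5.444334 → u_3 = 1.694576 - (0.164334)/(5.444334) = 1.664391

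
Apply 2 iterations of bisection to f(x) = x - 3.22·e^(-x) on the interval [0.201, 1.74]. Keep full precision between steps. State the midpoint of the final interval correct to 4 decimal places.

f(0.201000) = -2.432678, f(1.740000) = 1.174824 (opposite signs)
step 1: m = 0.970500, f(m) = -0.249537 < 0 → root in [0.970500, 1.740000]
step 2: m = 1.355250, f(m) = 0.524867 > 0 → root in [0.970500, 1.355250]
Midpoint of [0.970500, 1.355250] = 1.162875

1.1629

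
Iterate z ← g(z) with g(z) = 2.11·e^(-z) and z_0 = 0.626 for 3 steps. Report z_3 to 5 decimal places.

z_1 = g(0.626000) = 1.128273
z_2 = g(1.128273) = 0.682778
z_3 = g(0.682778) = 1.065996

1.06600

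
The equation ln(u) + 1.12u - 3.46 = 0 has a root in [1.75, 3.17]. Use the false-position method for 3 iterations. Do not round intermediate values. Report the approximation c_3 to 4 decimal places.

f(1.750000) = -0.940384, f(3.170000) = 1.244132
step 1: c = 2.361278, f(c) = 0.043834 > 0 → new bracket [1.750000, 2.361278]
step 2: c = 2.334053, f(c) = 0.001746 > 0 → new bracket [1.750000, 2.334053]
step 3: c = 2.332971, f(c) = 0.000070 > 0 → new bracket [1.750000, 2.332971]

2.3330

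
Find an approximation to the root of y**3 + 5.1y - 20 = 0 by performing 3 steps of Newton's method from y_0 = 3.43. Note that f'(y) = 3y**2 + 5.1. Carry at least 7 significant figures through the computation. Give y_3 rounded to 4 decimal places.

y_0 = 3.430000: f = 37.846607, f' = 40.394700 → y_1 = 3.430000 - (37.846607)/(40.394700) = 2.493080
y_1 = 2.493080: f = 8.210314, f' = 23.746342 → y_2 = 2.493080 - (8.210314)/(23.746342) = 2.147329
y_2 = 2.147329: f = 0.852763, f' = 18.933068 → y_3 = 2.147329 - (0.852763)/(18.933068) = 2.102288

2.1023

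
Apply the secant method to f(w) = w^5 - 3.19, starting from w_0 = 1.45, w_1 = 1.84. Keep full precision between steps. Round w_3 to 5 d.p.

1.31972

f(w_0) = 3.219734, f(w_1) = 17.900609
w_2 = 1.840000 - (17.900609)·(1.840000 - 1.450000)/(17.900609 - (3.219734)) = 1.364467; f(w_2) = 1.539503
w_3 = 1.364467 - (1.539503)·(1.364467 - 1.840000)/(1.539503 - (17.900609)) = 1.319722; f(w_3) = 0.813243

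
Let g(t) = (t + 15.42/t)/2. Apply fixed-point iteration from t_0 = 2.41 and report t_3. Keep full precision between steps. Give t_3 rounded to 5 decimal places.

3.92692

t_1 = g(2.410000) = 4.404170
t_2 = g(4.404170) = 3.952699
t_3 = g(3.952699) = 3.926915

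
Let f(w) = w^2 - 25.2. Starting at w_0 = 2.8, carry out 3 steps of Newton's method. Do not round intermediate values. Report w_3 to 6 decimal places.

f'(w) = 2w
w_0 = 2.800000: f = -17.360000, f' = 5.600000 → w_1 = 2.800000 - (-17.360000)/(5.600000) = 5.900000
w_1 = 5.900000: f = 9.610000, f' = 11.800000 → w_2 = 5.900000 - (9.610000)/(11.800000) = 5.085593
w_2 = 5.085593: f = 0.663258, f' = 10.171186 → w_3 = 5.085593 - (0.663258)/(10.171186) = 5.020384

5.020384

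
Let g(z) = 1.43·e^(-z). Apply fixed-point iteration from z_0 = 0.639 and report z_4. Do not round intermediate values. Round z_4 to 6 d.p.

0.689068

z_1 = g(0.639000) = 0.754783
z_2 = g(0.754783) = 0.672261
z_3 = g(0.672261) = 0.730090
z_4 = g(0.730090) = 0.689068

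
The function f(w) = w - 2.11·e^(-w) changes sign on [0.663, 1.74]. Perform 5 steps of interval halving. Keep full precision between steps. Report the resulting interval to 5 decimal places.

[0.86494, 0.89859]

f(0.663000) = -0.424290, f(1.740000) = 1.369652 (opposite signs)
step 1: m = 1.201500, f(m) = 0.566933 > 0 → root in [0.663000, 1.201500]
step 2: m = 0.932250, f(m) = 0.101613 > 0 → root in [0.663000, 0.932250]
step 3: m = 0.797625, f(m) = -0.152713 < 0 → root in [0.797625, 0.932250]
step 4: m = 0.864938, f(m) = -0.023537 < 0 → root in [0.864938, 0.932250]
step 5: m = 0.898594, f(m) = 0.039525 > 0 → root in [0.864938, 0.898594]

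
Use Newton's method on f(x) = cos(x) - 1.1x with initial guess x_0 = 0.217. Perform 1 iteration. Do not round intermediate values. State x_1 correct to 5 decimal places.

Newton update: x ← x − f(x)/f'(x).
f'(x) = -sin(x) - 1.1
x_0 = 0.217000: f = 0.737848, f' = -1.315301 → x_1 = 0.217000 - (0.737848)/(-1.315301) = 0.777973

0.77797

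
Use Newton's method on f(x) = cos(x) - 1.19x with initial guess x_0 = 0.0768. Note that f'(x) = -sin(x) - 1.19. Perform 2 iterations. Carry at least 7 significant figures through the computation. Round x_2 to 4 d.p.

Newton update: x ← x − f(x)/f'(x).
x_0 = 0.076800: f = 0.905660, f' = -1.266725 → x_1 = 0.076800 - (0.905660)/(-1.266725) = 0.791762
x_1 = 0.791762: f = -0.239605, f' = -1.901593 → x_2 = 0.791762 - (-0.239605)/(-1.901593) = 0.665760

0.6658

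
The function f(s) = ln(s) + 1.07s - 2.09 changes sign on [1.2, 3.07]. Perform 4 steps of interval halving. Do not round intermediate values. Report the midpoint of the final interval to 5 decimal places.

f(1.200000) = -0.623678, f(3.070000) = 2.316578 (opposite signs)
step 1: m = 2.135000, f(m) = 0.952917 > 0 → root in [1.200000, 2.135000]
step 2: m = 1.667500, f(m) = 0.205550 > 0 → root in [1.200000, 1.667500]
step 3: m = 1.433750, f(m) = -0.195594 < 0 → root in [1.433750, 1.667500]
step 4: m = 1.550625, f(m) = 0.007827 > 0 → root in [1.433750, 1.550625]
Midpoint of [1.433750, 1.550625] = 1.492188

1.49219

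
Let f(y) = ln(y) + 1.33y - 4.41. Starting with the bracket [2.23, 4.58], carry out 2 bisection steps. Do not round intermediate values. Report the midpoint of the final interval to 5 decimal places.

2.52375

f(2.230000) = -0.642098, f(4.580000) = 3.203099 (opposite signs)
step 1: m = 3.405000, f(m) = 1.343895 > 0 → root in [2.230000, 3.405000]
step 2: m = 2.817500, f(m) = 0.373125 > 0 → root in [2.230000, 2.817500]
Midpoint of [2.230000, 2.817500] = 2.523750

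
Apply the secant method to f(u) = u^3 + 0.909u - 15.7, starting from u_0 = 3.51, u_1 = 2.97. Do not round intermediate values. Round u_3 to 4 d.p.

2.4182

f(u_0) = 30.734141, f(u_1) = 13.197803
u_2 = 2.970000 - (13.197803)·(2.970000 - 3.510000)/(13.197803 - (30.734141)) = 2.563597; f(u_2) = 3.478353
u_3 = 2.563597 - (3.478353)·(2.563597 - 2.970000)/(3.478353 - (13.197803)) = 2.418156; f(u_3) = 0.638216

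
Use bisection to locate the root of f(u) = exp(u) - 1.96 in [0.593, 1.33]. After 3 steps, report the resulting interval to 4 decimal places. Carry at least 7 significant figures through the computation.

[0.5930, 0.6851]

f(0.593000) = -0.150591, f(1.330000) = 1.821043 (opposite signs)
step 1: m = 0.961500, f(m) = 0.655617 > 0 → root in [0.593000, 0.961500]
step 2: m = 0.777250, f(m) = 0.215481 > 0 → root in [0.593000, 0.777250]
step 3: m = 0.685125, f(m) = 0.024020 > 0 → root in [0.593000, 0.685125]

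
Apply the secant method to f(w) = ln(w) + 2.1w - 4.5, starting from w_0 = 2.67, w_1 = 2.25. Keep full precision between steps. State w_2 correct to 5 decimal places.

f(w_0) = 2.089078, f(w_1) = 1.035930
w_2 = 2.250000 - (1.035930)·(2.250000 - 2.670000)/(1.035930 - (2.089078)) = 1.836867; f(w_2) = -0.034519

1.83687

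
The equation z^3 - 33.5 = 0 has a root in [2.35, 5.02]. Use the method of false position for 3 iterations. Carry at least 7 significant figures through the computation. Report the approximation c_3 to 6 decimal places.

f(2.350000) = -20.522125, f(5.020000) = 93.006008
step 1: c = 2.832648, f(c) = -10.771142 < 0 → new bracket [2.832648, 5.020000]
step 2: c = 3.059675, f(c) = -4.856507 < 0 → new bracket [3.059675, 5.020000]
step 3: c = 3.156958, f(c) = -2.036547 < 0 → new bracket [3.156958, 5.020000]

3.156958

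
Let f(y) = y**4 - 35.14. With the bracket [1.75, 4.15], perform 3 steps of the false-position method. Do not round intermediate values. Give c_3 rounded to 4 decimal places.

2.2311

f(1.750000) = -25.761094, f(4.150000) = 261.474506
step 1: c = 1.965247, f(c) = -20.223441 < 0 → new bracket [1.965247, 4.150000]
step 2: c = 2.122093, f(c) = -14.860474 < 0 → new bracket [2.122093, 4.150000]
step 3: c = 2.231148, f(c) = -10.359304 < 0 → new bracket [2.231148, 4.150000]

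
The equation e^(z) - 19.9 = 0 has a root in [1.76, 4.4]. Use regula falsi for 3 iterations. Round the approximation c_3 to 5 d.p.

f(1.760000) = -14.087563, f(4.400000) = 61.550869
step 1: c = 2.251697, f(c) = -10.396153 < 0 → new bracket [2.251697, 4.400000]
step 2: c = 2.562121, f(c) = -6.936720 < 0 → new bracket [2.562121, 4.400000]
step 3: c = 2.748269, f(c) = -4.284420 < 0 → new bracket [2.748269, 4.400000]

2.74827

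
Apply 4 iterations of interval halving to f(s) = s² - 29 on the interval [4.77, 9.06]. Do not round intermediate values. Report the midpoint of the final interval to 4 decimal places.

5.4403

f(4.770000) = -6.247100, f(9.060000) = 53.083600 (opposite signs)
step 1: m = 6.915000, f(m) = 18.817225 > 0 → root in [4.770000, 6.915000]
step 2: m = 5.842500, f(m) = 5.134806 > 0 → root in [4.770000, 5.842500]
step 3: m = 5.306250, f(m) = -0.843711 < 0 → root in [5.306250, 5.842500]
step 4: m = 5.574375, f(m) = 2.073657 > 0 → root in [5.306250, 5.574375]
Midpoint of [5.306250, 5.574375] = 5.440312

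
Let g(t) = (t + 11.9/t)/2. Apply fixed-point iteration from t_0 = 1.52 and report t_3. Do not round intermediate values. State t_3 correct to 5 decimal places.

t_1 = g(1.520000) = 4.674474
t_2 = g(4.674474) = 3.610107
t_3 = g(3.610107) = 3.453204

3.45320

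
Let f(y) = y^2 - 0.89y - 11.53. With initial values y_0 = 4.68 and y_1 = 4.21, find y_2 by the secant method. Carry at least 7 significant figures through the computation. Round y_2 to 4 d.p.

3.9041

f(y_0) = 6.207200, f(y_1) = 2.447200
y_2 = 4.210000 - (2.447200)·(4.210000 - 4.680000)/(2.447200 - (6.207200)) = 3.904100; f(y_2) = 0.237348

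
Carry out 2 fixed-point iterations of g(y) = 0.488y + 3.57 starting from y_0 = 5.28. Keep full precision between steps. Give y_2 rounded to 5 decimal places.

6.56956

y_1 = g(5.280000) = 6.146640
y_2 = g(6.146640) = 6.569560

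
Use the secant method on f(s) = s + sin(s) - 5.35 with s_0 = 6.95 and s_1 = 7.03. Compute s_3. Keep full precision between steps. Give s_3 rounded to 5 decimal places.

f(s_0) = 2.218486, f(s_1) = 2.359305
s_2 = 7.030000 - (2.359305)·(7.030000 - 6.950000)/(2.359305 - (2.218486)) = 5.689662; f(s_2) = -0.219623
s_3 = 5.689662 - (-0.219623)·(5.689662 - 7.030000)/(-0.219623 - (2.359305)) = 5.803806; f(s_3) = -0.007422

5.80381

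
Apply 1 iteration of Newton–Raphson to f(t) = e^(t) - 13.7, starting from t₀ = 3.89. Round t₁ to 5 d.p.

3.17010

f'(t) = e^(t)
t_0 = 3.890000: f = 35.210887, f' = 48.910887 → t_1 = 3.890000 - (35.210887)/(48.910887) = 3.170101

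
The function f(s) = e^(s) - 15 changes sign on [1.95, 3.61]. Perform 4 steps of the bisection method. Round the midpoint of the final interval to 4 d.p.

2.7281

f(1.950000) = -7.971312, f(3.610000) = 21.966053 (opposite signs)
step 1: m = 2.780000, f(m) = 1.119021 > 0 → root in [1.950000, 2.780000]
step 2: m = 2.365000, f(m) = -4.355961 < 0 → root in [2.365000, 2.780000]
step 3: m = 2.572500, f(m) = -1.901470 < 0 → root in [2.572500, 2.780000]
step 4: m = 2.676250, f(m) = -0.469498 < 0 → root in [2.676250, 2.780000]
Midpoint of [2.676250, 2.780000] = 2.728125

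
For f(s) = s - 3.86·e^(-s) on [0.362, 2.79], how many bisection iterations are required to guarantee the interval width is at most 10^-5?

18

Initial width b − a = 2.79 − 0.362 = 2.428000.
After n steps the width is (b−a)/2^n; need (b−a)/2^n ≤ 10^-5.
So n ≥ log₂(2.428000/10^-5) = log₂(242800.0000) ≈ 17.8894.
Hence n = 18.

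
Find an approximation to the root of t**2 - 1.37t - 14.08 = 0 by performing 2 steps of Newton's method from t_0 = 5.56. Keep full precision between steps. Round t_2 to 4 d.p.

4.5010

f'(t) = 2t - 1.37
t_0 = 5.560000: f = 9.216400, f' = 9.750000 → t_1 = 5.560000 - (9.216400)/(9.750000) = 4.614728
t_1 = 4.614728: f = 0.893539, f' = 7.859456 → t_2 = 4.614728 - (0.893539)/(7.859456) = 4.501039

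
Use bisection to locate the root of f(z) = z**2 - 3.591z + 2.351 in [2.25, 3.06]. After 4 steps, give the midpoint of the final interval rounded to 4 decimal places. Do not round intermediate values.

2.7309

f(2.250000) = -0.666250, f(3.060000) = 0.726140 (opposite signs)
step 1: m = 2.655000, f(m) = -0.134080 < 0 → root in [2.655000, 3.060000]
step 2: m = 2.857500, f(m) = 0.255024 > 0 → root in [2.655000, 2.857500]
step 3: m = 2.756250, f(m) = 0.050220 > 0 → root in [2.655000, 2.756250]
step 4: m = 2.705625, f(m) = -0.044493 < 0 → root in [2.705625, 2.756250]
Midpoint of [2.705625, 2.756250] = 2.730938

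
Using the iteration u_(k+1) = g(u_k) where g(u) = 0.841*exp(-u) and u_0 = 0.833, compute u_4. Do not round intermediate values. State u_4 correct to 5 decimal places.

0.52602

u_1 = g(0.833000) = 0.365619
u_2 = g(0.365619) = 0.583458
u_3 = g(0.583458) = 0.469249
u_4 = g(0.469249) = 0.526022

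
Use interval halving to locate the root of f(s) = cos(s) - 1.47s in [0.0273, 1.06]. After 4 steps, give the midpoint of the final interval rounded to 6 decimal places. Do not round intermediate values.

0.575922

f(0.027300) = 0.959496, f(1.060000) = -1.069328 (opposite signs)
step 1: m = 0.543650, f(m) = 0.056661 > 0 → root in [0.543650, 1.060000]
step 2: m = 0.801825, f(m) = -0.483286 < 0 → root in [0.543650, 0.801825]
step 3: m = 0.672737, f(m) = -0.206805 < 0 → root in [0.543650, 0.672737]
step 4: m = 0.608194, f(m) = -0.073363 < 0 → root in [0.543650, 0.608194]
Midpoint of [0.543650, 0.608194] = 0.575922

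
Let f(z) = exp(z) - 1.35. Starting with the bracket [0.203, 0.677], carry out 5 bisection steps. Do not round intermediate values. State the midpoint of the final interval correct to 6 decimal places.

f(0.203000) = -0.124928, f(0.677000) = 0.617965 (opposite signs)
step 1: m = 0.440000, f(m) = 0.202707 > 0 → root in [0.203000, 0.440000]
step 2: m = 0.321500, f(m) = 0.029195 > 0 → root in [0.203000, 0.321500]
step 3: m = 0.262250, f(m) = -0.050149 < 0 → root in [0.262250, 0.321500]
step 4: m = 0.291875, f(m) = -0.011064 < 0 → root in [0.291875, 0.321500]
step 5: m = 0.306688, f(m) = 0.008916 > 0 → root in [0.291875, 0.306688]
Midpoint of [0.291875, 0.306688] = 0.299281

0.299281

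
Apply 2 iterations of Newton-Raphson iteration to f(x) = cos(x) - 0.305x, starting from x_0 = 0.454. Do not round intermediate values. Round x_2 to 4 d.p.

1.2026

f'(x) = -sin(x) - 0.305
x_0 = 0.454000: f = 0.760230, f' = -0.743564 → x_1 = 0.454000 - (0.760230)/(-0.743564) = 1.476414
x_1 = 1.476414: f = -0.356064, f' = -1.300549 → x_2 = 1.476414 - (-0.356064)/(-1.300549) = 1.202634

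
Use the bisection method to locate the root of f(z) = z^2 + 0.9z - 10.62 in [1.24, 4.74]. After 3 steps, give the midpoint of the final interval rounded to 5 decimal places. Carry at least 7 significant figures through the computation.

2.77125

f(1.240000) = -7.966400, f(4.740000) = 16.113600 (opposite signs)
step 1: m = 2.990000, f(m) = 1.011100 > 0 → root in [1.240000, 2.990000]
step 2: m = 2.115000, f(m) = -4.243275 < 0 → root in [2.115000, 2.990000]
step 3: m = 2.552500, f(m) = -1.807494 < 0 → root in [2.552500, 2.990000]
Midpoint of [2.552500, 2.990000] = 2.771250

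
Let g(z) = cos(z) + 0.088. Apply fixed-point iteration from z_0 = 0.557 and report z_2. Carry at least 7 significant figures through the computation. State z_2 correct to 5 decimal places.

z_1 = g(0.557000) = 0.936845
z_2 = g(0.936845) = 0.680333

0.68033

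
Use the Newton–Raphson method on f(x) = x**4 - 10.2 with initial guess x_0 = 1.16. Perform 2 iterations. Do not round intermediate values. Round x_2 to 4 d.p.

2.0402

Newton update: x ← x − f(x)/f'(x).
f'(x) = 4x**3
x_0 = 1.160000: f = -8.389361, f' = 6.243584 → x_1 = 1.160000 - (-8.389361)/(6.243584) = 2.503677
x_1 = 2.503677: f = 29.092824, f' = 62.776186 → x_2 = 2.503677 - (29.092824)/(62.776186) = 2.040240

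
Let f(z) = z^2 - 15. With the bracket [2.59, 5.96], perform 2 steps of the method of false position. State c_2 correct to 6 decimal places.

f(2.590000) = -8.291900, f(5.960000) = 20.521600
step 1: c = 3.559813, f(c) = -2.327732 < 0 → new bracket [3.559813, 5.960000]
step 2: c = 3.804327, f(c) = -0.527093 < 0 → new bracket [3.804327, 5.960000]

3.804327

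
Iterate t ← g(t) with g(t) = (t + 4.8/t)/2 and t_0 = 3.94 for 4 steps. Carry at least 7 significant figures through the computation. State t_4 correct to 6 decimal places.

t_1 = g(3.940000) = 2.579137
t_2 = g(2.579137) = 2.220112
t_3 = g(2.220112) = 2.191083
t_4 = g(2.191083) = 2.190890

2.190890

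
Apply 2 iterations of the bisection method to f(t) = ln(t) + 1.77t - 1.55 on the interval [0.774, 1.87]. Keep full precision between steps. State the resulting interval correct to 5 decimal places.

f(0.774000) = -0.436203, f(1.870000) = 2.385838 (opposite signs)
step 1: m = 1.322000, f(m) = 1.069086 > 0 → root in [0.774000, 1.322000]
step 2: m = 1.048000, f(m) = 0.351844 > 0 → root in [0.774000, 1.048000]

[0.77400, 1.04800]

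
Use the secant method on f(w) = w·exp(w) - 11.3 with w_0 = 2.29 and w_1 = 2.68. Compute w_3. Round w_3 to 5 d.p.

f(w_0) = 11.313607, f(w_1) = 27.788050
w_2 = 2.680000 - (27.788050)·(2.680000 - 2.290000)/(27.788050 - (11.313607)) = 2.022173; f(w_2) = 3.976949
w_3 = 2.022173 - (3.976949)·(2.022173 - 2.680000)/(3.976949 - (27.788050)) = 1.912302; f(w_3) = 1.643703

1.91230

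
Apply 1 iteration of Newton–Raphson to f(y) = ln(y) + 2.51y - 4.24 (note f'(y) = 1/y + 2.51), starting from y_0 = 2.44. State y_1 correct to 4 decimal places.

Newton update: y ← y − f(y)/f'(y).
y_0 = 2.440000: f = 2.776398, f' = 2.919836 → y_1 = 2.440000 - (2.776398)/(2.919836) = 1.489125

1.4891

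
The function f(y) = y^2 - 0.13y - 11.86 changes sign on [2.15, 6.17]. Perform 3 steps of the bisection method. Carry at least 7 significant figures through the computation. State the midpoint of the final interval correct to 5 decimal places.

f(2.150000) = -7.517000, f(6.170000) = 25.406800 (opposite signs)
step 1: m = 4.160000, f(m) = 4.904800 > 0 → root in [2.150000, 4.160000]
step 2: m = 3.155000, f(m) = -2.316125 < 0 → root in [3.155000, 4.160000]
step 3: m = 3.657500, f(m) = 1.041831 > 0 → root in [3.155000, 3.657500]
Midpoint of [3.155000, 3.657500] = 3.406250

3.40625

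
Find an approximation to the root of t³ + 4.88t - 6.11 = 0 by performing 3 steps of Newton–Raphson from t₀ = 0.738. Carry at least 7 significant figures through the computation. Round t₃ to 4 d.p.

1.0289

f'(t) = 3t² + 4.88
t_0 = 0.738000: f = -2.106613, f' = 6.513932 → t_1 = 0.738000 - (-2.106613)/(6.513932) = 1.061401
t_1 = 1.061401: f = 0.265382, f' = 8.259717 → t_2 = 1.061401 - (0.265382)/(8.259717) = 1.029271
t_2 = 1.029271: f = 0.003254, f' = 8.058199 → t_3 = 1.029271 - (0.003254)/(8.058199) = 1.028868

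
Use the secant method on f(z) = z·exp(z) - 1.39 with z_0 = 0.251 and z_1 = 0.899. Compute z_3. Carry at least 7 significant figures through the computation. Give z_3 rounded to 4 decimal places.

0.6823

Secant update: z_(k+1) = z_k − f(z_k)·(z_k − z_(k-1))/(f(z_k) − f(z_(k-1))).
f(z_0) = -1.067387, f(z_1) = 0.818973
z_2 = 0.899000 - (0.818973)·(0.899000 - 0.251000)/(0.818973 - (-1.067387)) = 0.617667; f(z_2) = -0.244476
z_3 = 0.617667 - (-0.244476)·(0.617667 - 0.899000)/(-0.244476 - (0.818973)) = 0.682343; f(z_3) = -0.039979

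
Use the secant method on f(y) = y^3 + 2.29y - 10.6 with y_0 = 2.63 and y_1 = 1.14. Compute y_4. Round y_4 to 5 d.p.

Secant update: y_(k+1) = y_k − f(y_k)·(y_k − y_(k-1))/(f(y_k) − f(y_(k-1))).
f(y_0) = 13.614147, f(y_1) = -6.507856
y_2 = 1.140000 - (-6.507856)·(1.140000 - 2.630000)/(-6.507856 - (13.614147)) = 1.621896; f(y_2) = -2.619389
y_3 = 1.621896 - (-2.619389)·(1.621896 - 1.140000)/(-2.619389 - (-6.507856)) = 1.946515; f(y_3) = 1.232711
y_4 = 1.946515 - (1.232711)·(1.946515 - 1.621896)/(1.232711 - (-2.619389)) = 1.842634; f(y_4) = -0.124078

1.84263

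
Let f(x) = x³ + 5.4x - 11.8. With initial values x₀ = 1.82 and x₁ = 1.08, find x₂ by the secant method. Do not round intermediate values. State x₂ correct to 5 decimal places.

1.47751

Secant update: x_(k+1) = x_k − f(x_k)·(x_k − x_(k-1))/(f(x_k) − f(x_(k-1))).
f(x_0) = 4.056568, f(x_1) = -4.708288
x_2 = 1.080000 - (-4.708288)·(1.080000 - 1.820000)/(-4.708288 - (4.056568)) = 1.477512; f(x_2) = -0.595968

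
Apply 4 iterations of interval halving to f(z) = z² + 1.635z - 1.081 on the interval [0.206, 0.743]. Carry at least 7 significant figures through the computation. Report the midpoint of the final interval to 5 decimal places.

f(0.206000) = -0.701754, f(0.743000) = 0.685854 (opposite signs)
step 1: m = 0.474500, f(m) = -0.080042 < 0 → root in [0.474500, 0.743000]
step 2: m = 0.608750, f(m) = 0.284883 > 0 → root in [0.474500, 0.608750]
step 3: m = 0.541625, f(m) = 0.097915 > 0 → root in [0.474500, 0.541625]
step 4: m = 0.508062, f(m) = 0.007810 > 0 → root in [0.474500, 0.508062]
Midpoint of [0.474500, 0.508062] = 0.491281

0.49128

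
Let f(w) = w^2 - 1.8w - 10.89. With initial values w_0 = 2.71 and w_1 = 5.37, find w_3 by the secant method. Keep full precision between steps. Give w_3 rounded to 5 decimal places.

4.28347

f(w_0) = -8.423900, f(w_1) = 8.280900
w_2 = 5.370000 - (8.280900)·(5.370000 - 2.710000)/(8.280900 - (-8.423900)) = 4.051385; f(w_2) = -1.768770
w_3 = 4.051385 - (-1.768770)·(4.051385 - 5.370000)/(-1.768770 - (8.280900)) = 4.283465; f(w_3) = -0.252163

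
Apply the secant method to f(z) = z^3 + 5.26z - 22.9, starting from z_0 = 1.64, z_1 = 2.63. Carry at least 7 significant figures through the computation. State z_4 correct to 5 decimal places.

2.23426

f(z_0) = -9.862656, f(z_1) = 9.125247
z_2 = 2.630000 - (9.125247)·(2.630000 - 1.640000)/(9.125247 - (-9.862656)) = 2.154224; f(z_2) = -1.571721
z_3 = 2.154224 - (-1.571721)·(2.154224 - 2.630000)/(-1.571721 - (9.125247)) = 2.224130; f(z_3) = -0.198848
z_4 = 2.224130 - (-0.198848)·(2.224130 - 2.154224)/(-0.198848 - (-1.571721)) = 2.234255; f(z_4) = 0.005358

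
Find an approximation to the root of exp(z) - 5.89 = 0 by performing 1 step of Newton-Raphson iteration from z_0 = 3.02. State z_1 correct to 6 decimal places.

f'(z) = exp(z)
z_0 = 3.020000: f = 14.601292, f' = 20.491292 → z_1 = 3.020000 - (14.601292)/(20.491292) = 2.307439

2.307439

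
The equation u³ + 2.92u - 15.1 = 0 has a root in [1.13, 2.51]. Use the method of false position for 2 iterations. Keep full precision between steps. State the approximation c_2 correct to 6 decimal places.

f(1.130000) = -10.357503, f(2.510000) = 8.042451
step 1: c = 1.906815, f(c) = -2.599033 < 0 → new bracket [1.906815, 2.510000]
step 2: c = 2.054134, f(c) = -0.434576 < 0 → new bracket [2.054134, 2.510000]

2.054134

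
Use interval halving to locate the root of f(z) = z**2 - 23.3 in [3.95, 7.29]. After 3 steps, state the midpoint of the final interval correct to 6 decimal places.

4.993750

f(3.950000) = -7.697500, f(7.290000) = 29.844100 (opposite signs)
step 1: m = 5.620000, f(m) = 8.284400 > 0 → root in [3.950000, 5.620000]
step 2: m = 4.785000, f(m) = -0.403775 < 0 → root in [4.785000, 5.620000]
step 3: m = 5.202500, f(m) = 3.766006 > 0 → root in [4.785000, 5.202500]
Midpoint of [4.785000, 5.202500] = 4.993750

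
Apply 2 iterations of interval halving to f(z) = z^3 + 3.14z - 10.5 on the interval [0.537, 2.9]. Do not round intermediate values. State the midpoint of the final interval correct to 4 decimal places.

2.0139

f(0.537000) = -8.658966, f(2.900000) = 22.995000 (opposite signs)
step 1: m = 1.718500, f(m) = -0.028763 < 0 → root in [1.718500, 2.900000]
step 2: m = 2.309250, f(m) = 9.065434 > 0 → root in [1.718500, 2.309250]
Midpoint of [1.718500, 2.309250] = 2.013875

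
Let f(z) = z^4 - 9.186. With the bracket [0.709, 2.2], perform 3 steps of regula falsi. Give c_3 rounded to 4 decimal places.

1.6829

False-position update: c = (a·f(b) − b·f(a))/(f(b) − f(a)); replace the endpoint whose sign matches f(c).
f(0.709000) = -8.933312, f(2.200000) = 14.239600
step 1: c = 1.283790, f(c) = -6.469708 < 0 → new bracket [1.283790, 2.200000]
step 2: c = 1.570020, f(c) = -3.109965 < 0 → new bracket [1.570020, 2.200000]
step 3: c = 1.682946, f(c) = -1.164044 < 0 → new bracket [1.682946, 2.200000]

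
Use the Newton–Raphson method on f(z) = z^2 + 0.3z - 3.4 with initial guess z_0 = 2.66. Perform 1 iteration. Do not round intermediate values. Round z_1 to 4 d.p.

1.8640

f'(z) = 2z + 0.3
z_0 = 2.660000: f = 4.473600, f' = 5.620000 → z_1 = 2.660000 - (4.473600)/(5.620000) = 1.863986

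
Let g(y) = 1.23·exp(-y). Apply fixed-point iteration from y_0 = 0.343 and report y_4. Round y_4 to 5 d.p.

y_1 = g(0.343000) = 0.872855
y_2 = g(0.872855) = 0.513841
y_3 = g(0.513841) = 0.735778
y_4 = g(0.735778) = 0.589333

0.58933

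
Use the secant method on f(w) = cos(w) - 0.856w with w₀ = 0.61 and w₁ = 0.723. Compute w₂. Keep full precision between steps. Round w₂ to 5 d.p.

f(w_0) = 0.297488, f(w_1) = 0.130936
w_2 = 0.723000 - (0.130936)·(0.723000 - 0.610000)/(0.130936 - (0.297488)) = 0.811836; f(w_2) = -0.006764

0.81184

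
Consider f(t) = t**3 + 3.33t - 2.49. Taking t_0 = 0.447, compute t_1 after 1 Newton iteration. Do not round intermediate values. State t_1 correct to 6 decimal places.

0.679140

f'(t) = 3t**2 + 3.33
t_0 = 0.447000: f = -0.912175, f' = 3.929427 → t_1 = 0.447000 - (-0.912175)/(3.929427) = 0.679140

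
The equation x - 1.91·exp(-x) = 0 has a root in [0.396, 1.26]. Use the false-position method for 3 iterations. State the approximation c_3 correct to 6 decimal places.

0.832007

f(0.396000) = -0.889443, f(1.260000) = 0.718221
step 1: c = 0.874010, f(c) = 0.077014 > 0 → new bracket [0.396000, 0.874010]
step 2: c = 0.835918, f(c) = 0.007979 > 0 → new bracket [0.396000, 0.835918]
step 3: c = 0.832007, f(c) = 0.000823 > 0 → new bracket [0.396000, 0.832007]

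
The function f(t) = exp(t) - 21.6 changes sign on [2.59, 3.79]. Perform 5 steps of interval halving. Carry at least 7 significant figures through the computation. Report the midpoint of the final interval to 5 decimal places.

f(2.590000) = -8.270228, f(3.790000) = 22.656400 (opposite signs)
step 1: m = 3.190000, f(m) = 2.688427 > 0 → root in [2.590000, 3.190000]
step 2: m = 2.890000, f(m) = -3.606690 < 0 → root in [2.890000, 3.190000]
step 3: m = 3.040000, f(m) = -0.694757 < 0 → root in [3.040000, 3.190000]
step 4: m = 3.115000, f(m) = 0.933430 > 0 → root in [3.040000, 3.115000]
step 5: m = 3.077500, f(m) = 0.104074 > 0 → root in [3.040000, 3.077500]
Midpoint of [3.040000, 3.077500] = 3.058750

3.05875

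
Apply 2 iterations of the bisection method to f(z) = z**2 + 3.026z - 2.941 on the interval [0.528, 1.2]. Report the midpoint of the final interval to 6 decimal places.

f(0.528000) = -1.064488, f(1.200000) = 2.130200 (opposite signs)
step 1: m = 0.864000, f(m) = 0.419960 > 0 → root in [0.528000, 0.864000]
step 2: m = 0.696000, f(m) = -0.350488 < 0 → root in [0.696000, 0.864000]
Midpoint of [0.696000, 0.864000] = 0.780000

0.780000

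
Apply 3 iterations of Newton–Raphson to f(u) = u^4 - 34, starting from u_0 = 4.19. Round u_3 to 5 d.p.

2.45400

Newton update: u ← u − f(u)/f'(u).
f'(u) = 4u^3
u_0 = 4.190000: f = 274.216647, f' = 294.240236 → u_1 = 4.190000 - (274.216647)/(294.240236) = 3.258052
u_1 = 3.258052: f = 78.676140, f' = 138.335601 → u_2 = 3.258052 - (78.676140)/(138.335601) = 2.689318
u_2 = 2.689318: f = 18.308061, f' = 77.801229 → u_3 = 2.689318 - (18.308061)/(77.801229) = 2.454000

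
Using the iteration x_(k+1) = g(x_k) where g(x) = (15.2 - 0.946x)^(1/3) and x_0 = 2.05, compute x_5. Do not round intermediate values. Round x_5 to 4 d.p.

x_1 = g(2.050000) = 2.366949
x_2 = g(2.366949) = 2.348973
x_3 = g(2.348973) = 2.350000
x_4 = g(2.350000) = 2.349941
x_5 = g(2.349941) = 2.349945

2.3499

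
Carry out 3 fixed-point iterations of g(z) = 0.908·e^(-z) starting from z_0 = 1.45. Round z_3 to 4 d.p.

0.4359

z_1 = g(1.450000) = 0.212990
z_2 = g(0.212990) = 0.733813
z_3 = g(0.733813) = 0.435908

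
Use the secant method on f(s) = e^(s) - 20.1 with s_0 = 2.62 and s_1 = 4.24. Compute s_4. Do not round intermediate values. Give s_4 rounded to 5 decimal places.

f(s_0) = -6.364276, f(s_1) = 49.307852
s_2 = 4.240000 - (49.307852)·(4.240000 - 2.620000)/(49.307852 - (-6.364276)) = 2.805194; f(s_2) = -3.569722
s_3 = 2.805194 - (-3.569722)·(2.805194 - 4.240000)/(-3.569722 - (49.307852)) = 2.902056; f(s_3) = -1.888444
s_4 = 2.902056 - (-1.888444)·(2.902056 - 2.805194)/(-1.888444 - (-3.569722)) = 3.010854; f(s_4) = 0.204739

3.01085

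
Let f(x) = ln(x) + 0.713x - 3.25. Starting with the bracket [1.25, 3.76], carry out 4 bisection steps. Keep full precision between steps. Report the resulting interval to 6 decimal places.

f(1.250000) = -2.135606, f(3.760000) = 0.755299 (opposite signs)
step 1: m = 2.505000, f(m) = -0.545646 < 0 → root in [2.505000, 3.760000]
step 2: m = 3.132500, f(m) = 0.125304 > 0 → root in [2.505000, 3.132500]
step 3: m = 2.818750, f(m) = -0.203938 < 0 → root in [2.818750, 3.132500]
step 4: m = 2.975625, f(m) = -0.037925 < 0 → root in [2.975625, 3.132500]

[2.975625, 3.132500]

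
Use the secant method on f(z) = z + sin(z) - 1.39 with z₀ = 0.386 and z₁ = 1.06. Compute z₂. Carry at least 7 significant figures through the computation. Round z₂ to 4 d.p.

0.7475

Secant update: z_(k+1) = z_k − f(z_k)·(z_k − z_(k-1))/(f(z_k) − f(z_(k-1))).
f(z_0) = -0.627514, f(z_1) = 0.542355
z_2 = 1.060000 - (0.542355)·(1.060000 - 0.386000)/(0.542355 - (-0.627514)) = 0.747531; f(z_2) = 0.037362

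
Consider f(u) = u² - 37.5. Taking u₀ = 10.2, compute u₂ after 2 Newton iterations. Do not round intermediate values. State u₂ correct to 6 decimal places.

6.171534

f'(u) = 2u
u_0 = 10.200000: f = 66.540000, f' = 20.400000 → u_1 = 10.200000 - (66.540000)/(20.400000) = 6.938235
u_1 = 6.938235: f = 10.639109, f' = 13.876471 → u_2 = 6.938235 - (10.639109)/(13.876471) = 6.171534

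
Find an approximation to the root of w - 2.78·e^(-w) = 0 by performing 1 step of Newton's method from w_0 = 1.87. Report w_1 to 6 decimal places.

Newton update: w ← w − f(w)/f'(w).
f'(w) = 1 + 2.78·e^(-w)
w_0 = 1.870000: f = 1.441536, f' = 1.428464 → w_1 = 1.870000 - (1.441536)/(1.428464) = 0.860849

0.860849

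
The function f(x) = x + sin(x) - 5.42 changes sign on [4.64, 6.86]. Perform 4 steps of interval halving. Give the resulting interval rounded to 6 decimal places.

f(4.640000) = -1.777381, f(6.860000) = 1.985357 (opposite signs)
step 1: m = 5.750000, f(m) = -0.178279 < 0 → root in [5.750000, 6.860000]
step 2: m = 6.305000, f(m) = 0.906813 > 0 → root in [5.750000, 6.305000]
step 3: m = 6.027500, f(m) = 0.354592 > 0 → root in [5.750000, 6.027500]
step 4: m = 5.888750, f(m) = 0.084463 > 0 → root in [5.750000, 5.888750]

[5.750000, 5.888750]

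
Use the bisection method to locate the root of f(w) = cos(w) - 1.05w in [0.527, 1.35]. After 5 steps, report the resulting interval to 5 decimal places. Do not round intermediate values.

[0.70703, 0.73275]

f(0.527000) = 0.310970, f(1.350000) = -1.198493 (opposite signs)
step 1: m = 0.938500, f(m) = -0.394426 < 0 → root in [0.527000, 0.938500]
step 2: m = 0.732750, f(m) = -0.026050 < 0 → root in [0.527000, 0.732750]
step 3: m = 0.629875, f(m) = 0.146732 > 0 → root in [0.629875, 0.732750]
step 4: m = 0.681312, f(m) = 0.061369 > 0 → root in [0.681312, 0.732750]
step 5: m = 0.707031, f(m) = 0.017911 > 0 → root in [0.707031, 0.732750]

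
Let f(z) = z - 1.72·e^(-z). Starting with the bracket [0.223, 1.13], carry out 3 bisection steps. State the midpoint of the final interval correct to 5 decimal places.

f(0.223000) = -1.153198, f(1.130000) = 0.574383 (opposite signs)
step 1: m = 0.676500, f(m) = -0.197936 < 0 → root in [0.676500, 1.130000]
step 2: m = 0.903250, f(m) = 0.206219 > 0 → root in [0.676500, 0.903250]
step 3: m = 0.789875, f(m) = 0.009164 > 0 → root in [0.676500, 0.789875]
Midpoint of [0.676500, 0.789875] = 0.733187

0.73319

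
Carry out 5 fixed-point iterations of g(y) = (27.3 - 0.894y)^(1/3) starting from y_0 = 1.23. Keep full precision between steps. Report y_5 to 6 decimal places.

y_1 = g(1.230000) = 2.970087
y_2 = g(2.970087) = 2.910101
y_3 = g(2.910101) = 2.912210
y_4 = g(2.912210) = 2.912136
y_5 = g(2.912136) = 2.912139

2.912139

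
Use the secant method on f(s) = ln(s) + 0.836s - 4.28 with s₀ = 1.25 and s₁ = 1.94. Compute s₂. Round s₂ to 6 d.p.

3.294680

f(s_0) = -3.011856, f(s_1) = -1.995472
s_2 = 1.940000 - (-1.995472)·(1.940000 - 1.250000)/(-1.995472 - (-3.011856)) = 3.294680; f(s_2) = -0.333338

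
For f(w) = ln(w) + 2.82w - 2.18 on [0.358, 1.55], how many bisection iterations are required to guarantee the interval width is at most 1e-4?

Initial width b − a = 1.55 − 0.358 = 1.192000.
After n steps the width is (b−a)/2^n; need (b−a)/2^n ≤ 1e-4.
So n ≥ log₂(1.192000/1e-4) = log₂(11920.0000) ≈ 13.5411.
Hence n = 14.

14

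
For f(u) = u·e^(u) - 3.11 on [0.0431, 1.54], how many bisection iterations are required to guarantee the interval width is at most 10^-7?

24

Initial width b − a = 1.54 − 0.0431 = 1.496900.
After n steps the width is (b−a)/2^n; need (b−a)/2^n ≤ 10^-7.
So n ≥ log₂(1.496900/10^-7) = log₂(14969000.0000) ≈ 23.8355.
Hence n = 24.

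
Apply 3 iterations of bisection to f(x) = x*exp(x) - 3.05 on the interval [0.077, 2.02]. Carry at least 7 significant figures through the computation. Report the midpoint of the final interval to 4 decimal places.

f(0.077000) = -2.966837, f(2.020000) = 12.177416 (opposite signs)
step 1: m = 1.048500, f(m) = -0.058244 < 0 → root in [1.048500, 2.020000]
step 2: m = 1.534250, f(m) = 4.065615 > 0 → root in [1.048500, 1.534250]
step 3: m = 1.291375, f(m) = 1.647745 > 0 → root in [1.048500, 1.291375]
Midpoint of [1.048500, 1.291375] = 1.169938

1.1699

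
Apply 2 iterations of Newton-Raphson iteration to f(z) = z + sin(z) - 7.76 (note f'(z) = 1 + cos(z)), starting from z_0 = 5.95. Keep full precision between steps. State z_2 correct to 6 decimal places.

7.059387

z_0 = 5.950000: f = -2.137055, f' = 1.945005 → z_1 = 5.950000 - (-2.137055)/(1.945005) = 7.048740
z_1 = 7.048740: f = -0.018323, f' = 1.720998 → z_2 = 7.048740 - (-0.018323)/(1.720998) = 7.059387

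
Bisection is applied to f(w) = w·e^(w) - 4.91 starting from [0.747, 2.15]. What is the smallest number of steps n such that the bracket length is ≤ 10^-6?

Initial width b − a = 2.15 − 0.747 = 1.403000.
After n steps the width is (b−a)/2^n; need (b−a)/2^n ≤ 10^-6.
So n ≥ log₂(1.403000/10^-6) = log₂(1403000.0000) ≈ 20.4201.
Hence n = 21.

21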